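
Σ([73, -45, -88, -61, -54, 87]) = 73 + (-45) + (-88) + (-61) + (-54) + 87
= -88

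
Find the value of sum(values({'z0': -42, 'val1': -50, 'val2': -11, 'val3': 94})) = (-42) + (-50) + (-11) + 94
= -9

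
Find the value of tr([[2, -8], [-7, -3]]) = -1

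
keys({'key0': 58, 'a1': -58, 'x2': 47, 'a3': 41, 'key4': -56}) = ['key0', 'a1', 'x2', 'a3', 'key4']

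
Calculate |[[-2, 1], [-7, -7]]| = 21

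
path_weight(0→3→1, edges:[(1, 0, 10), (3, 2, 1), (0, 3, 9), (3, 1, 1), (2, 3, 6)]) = 10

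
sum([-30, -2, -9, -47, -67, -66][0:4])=slice → [-30, -2, -9, -47]
(-30) + (-2) + (-9) + (-47)
= -88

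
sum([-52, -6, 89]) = 31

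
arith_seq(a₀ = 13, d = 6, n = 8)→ a_0 = 13 + 0*6 = 13
a_1 = 13 + 1*6 = 19
a_2 = 13 + 2*6 = 25
...
= [13, 19, 25, 31, 37, 43, 49, 55]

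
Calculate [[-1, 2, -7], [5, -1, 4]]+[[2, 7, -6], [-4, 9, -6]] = [[1, 9, -13], [1, 8, -2]]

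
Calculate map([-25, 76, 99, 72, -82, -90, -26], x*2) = [-50, 152, 198, 144, -164, -180, -52]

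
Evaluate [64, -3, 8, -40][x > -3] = keep x where x > -3: 64✓, -3✗, 8✓, -40✗
= [64, 8]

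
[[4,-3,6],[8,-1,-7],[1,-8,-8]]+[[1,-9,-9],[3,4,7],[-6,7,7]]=[[5, -12, -3], [11, 3, 0], [-5, -1, -1]]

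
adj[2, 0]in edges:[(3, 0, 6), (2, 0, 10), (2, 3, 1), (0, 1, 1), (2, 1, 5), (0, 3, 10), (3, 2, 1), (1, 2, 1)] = 10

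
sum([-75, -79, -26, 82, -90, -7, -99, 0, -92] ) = -386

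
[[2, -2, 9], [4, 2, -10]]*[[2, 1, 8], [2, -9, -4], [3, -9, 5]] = [[27, -61, 69], [-18, 76, -26]]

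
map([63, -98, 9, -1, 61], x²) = (63)²=3969, (-98)²=9604, (9)²=81, (-1)²=1, (61)²=3721
= [3969, 9604, 81, 1, 3721]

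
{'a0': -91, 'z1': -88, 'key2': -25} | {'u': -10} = {'a0': -91, 'z1': -88, 'key2': -25, 'u': -10}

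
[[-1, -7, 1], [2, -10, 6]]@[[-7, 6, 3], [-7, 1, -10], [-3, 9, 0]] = C[0][0] = (-1)*(-7) + (-7)*(-7) + (1)*(-3) = 53
C[0][1] = (-1)*(6) + (-7)*(1) + (1)*(9) = -4
C[0][2] = (-1)*(3) + (-7)*(-10) + (1)*(0) = 67
C[1][0] = (2)*(-7) + (-10)*(-7) + (6)*(-3) = 38
C[1][1] = (2)*(6) + (-10)*(1) + (6)*(9) = 56
C[1][2] = (2)*(3) + (-10)*(-10) + (6)*(0) = 106
= [[53, -4, 67], [38, 56, 106]]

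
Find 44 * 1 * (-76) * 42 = -140448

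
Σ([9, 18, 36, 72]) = 9 + 18 + 36 + 72
= 135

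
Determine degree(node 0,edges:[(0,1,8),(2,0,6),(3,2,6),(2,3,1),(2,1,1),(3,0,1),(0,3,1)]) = incident: (0,1), (2,0), (3,0), (0,3)
= 4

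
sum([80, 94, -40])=80 + 94 + (-40)
= 134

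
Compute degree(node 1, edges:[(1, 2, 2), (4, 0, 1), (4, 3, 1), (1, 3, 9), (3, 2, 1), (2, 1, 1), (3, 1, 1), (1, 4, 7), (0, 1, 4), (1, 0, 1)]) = incident: (1,2), (1,3), (2,1), (3,1), (1,4), (0,1), (1,0)
= 7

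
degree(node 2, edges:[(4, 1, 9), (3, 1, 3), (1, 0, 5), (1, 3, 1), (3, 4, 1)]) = 0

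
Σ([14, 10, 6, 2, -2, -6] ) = 24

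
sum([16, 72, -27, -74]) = 16 + 72 + (-27) + (-74)
= -13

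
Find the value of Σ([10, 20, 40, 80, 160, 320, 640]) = 1270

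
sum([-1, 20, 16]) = 35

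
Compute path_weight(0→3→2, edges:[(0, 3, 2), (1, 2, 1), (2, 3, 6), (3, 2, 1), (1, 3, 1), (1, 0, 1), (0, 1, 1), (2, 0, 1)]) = 3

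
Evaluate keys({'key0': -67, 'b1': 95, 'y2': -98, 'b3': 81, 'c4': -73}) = ['key0', 'b1', 'y2', 'b3', 'c4']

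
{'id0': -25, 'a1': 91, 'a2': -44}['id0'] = -25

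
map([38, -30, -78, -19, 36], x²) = [1444, 900, 6084, 361, 1296]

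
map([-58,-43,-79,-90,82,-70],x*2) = -58*2=-116, -43*2=-86, -79*2=-158, -90*2=-180, 82*2=164, -70*2=-140
= [-116, -86, -158, -180, 164, -140]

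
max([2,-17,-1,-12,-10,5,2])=5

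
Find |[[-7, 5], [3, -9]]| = 48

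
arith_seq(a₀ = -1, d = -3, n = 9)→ [-1, -4, -7, -10, -13, -16, -19, -22, -25]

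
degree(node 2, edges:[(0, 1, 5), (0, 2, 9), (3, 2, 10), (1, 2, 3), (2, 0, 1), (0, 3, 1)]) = 4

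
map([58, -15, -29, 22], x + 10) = 58+10=68, -15+10=-5, -29+10=-19, 22+10=32
= [68, -5, -19, 32]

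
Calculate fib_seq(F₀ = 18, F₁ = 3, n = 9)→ [18, 3, 21, 24, 45, 69, 114, 183, 297]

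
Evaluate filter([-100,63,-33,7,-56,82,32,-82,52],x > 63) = [82]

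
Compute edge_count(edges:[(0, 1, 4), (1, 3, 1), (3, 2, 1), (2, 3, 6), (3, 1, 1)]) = 5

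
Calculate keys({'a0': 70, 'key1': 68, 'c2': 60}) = ['a0', 'key1', 'c2']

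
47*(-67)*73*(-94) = 21608438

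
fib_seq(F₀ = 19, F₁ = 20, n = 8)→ [19, 20, 39, 59, 98, 157, 255, 412]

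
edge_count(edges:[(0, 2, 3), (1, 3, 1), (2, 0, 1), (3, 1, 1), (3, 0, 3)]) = 5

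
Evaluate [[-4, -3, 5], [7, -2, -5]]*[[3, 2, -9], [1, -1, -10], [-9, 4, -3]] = [[-60, 15, 51], [64, -4, -28]]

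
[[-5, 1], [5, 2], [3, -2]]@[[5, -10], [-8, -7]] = C[0][0] = (-5)*(5) + (1)*(-8) = -33
C[0][1] = (-5)*(-10) + (1)*(-7) = 43
C[1][0] = (5)*(5) + (2)*(-8) = 9
C[1][1] = (5)*(-10) + (2)*(-7) = -64
C[2][0] = (3)*(5) + (-2)*(-8) = 31
C[2][1] = (3)*(-10) + (-2)*(-7) = -16
= [[-33, 43], [9, -64], [31, -16]]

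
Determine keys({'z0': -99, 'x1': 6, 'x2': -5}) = ['z0', 'x1', 'x2']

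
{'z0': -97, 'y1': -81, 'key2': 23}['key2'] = 23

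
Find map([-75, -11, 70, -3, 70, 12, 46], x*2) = -75*2=-150, -11*2=-22, 70*2=140, -3*2=-6, 70*2=140, 12*2=24, 46*2=92
= [-150, -22, 140, -6, 140, 24, 92]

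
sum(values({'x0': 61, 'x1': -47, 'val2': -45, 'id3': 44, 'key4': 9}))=22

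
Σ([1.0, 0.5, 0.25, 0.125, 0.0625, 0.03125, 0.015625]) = 1.0 + 0.5 + 0.25 + 0.125 + 0.0625 + 0.03125 + 0.015625
= 1.984375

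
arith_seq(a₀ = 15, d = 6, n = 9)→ [15, 21, 27, 33, 39, 45, 51, 57, 63]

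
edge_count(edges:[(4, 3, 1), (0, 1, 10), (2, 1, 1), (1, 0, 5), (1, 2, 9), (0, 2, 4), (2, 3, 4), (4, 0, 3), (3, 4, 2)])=9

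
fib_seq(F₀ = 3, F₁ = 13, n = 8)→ [3, 13, 16, 29, 45, 74, 119, 193]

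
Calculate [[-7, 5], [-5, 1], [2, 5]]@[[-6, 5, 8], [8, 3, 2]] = C[0][0] = (-7)*(-6) + (5)*(8) = 82
C[0][1] = (-7)*(5) + (5)*(3) = -20
C[0][2] = (-7)*(8) + (5)*(2) = -46
C[1][0] = (-5)*(-6) + (1)*(8) = 38
C[1][1] = (-5)*(5) + (1)*(3) = -22
C[1][2] = (-5)*(8) + (1)*(2) = -38
... (3 more cells)
= [[82, -20, -46], [38, -22, -38], [28, 25, 26]]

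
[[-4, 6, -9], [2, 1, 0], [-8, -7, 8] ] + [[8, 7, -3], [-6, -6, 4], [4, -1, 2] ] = [[4, 13, -12], [-4, -5, 4], [-4, -8, 10]]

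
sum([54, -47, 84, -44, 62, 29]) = 54 + (-47) + 84 + (-44) + 62 + 29
= 138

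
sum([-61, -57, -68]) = -186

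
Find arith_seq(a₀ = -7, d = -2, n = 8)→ a_0 = -7 + 0*-2 = -7
a_1 = -7 + 1*-2 = -9
a_2 = -7 + 2*-2 = -11
...
= [-7, -9, -11, -13, -15, -17, -19, -21]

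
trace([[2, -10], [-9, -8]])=-6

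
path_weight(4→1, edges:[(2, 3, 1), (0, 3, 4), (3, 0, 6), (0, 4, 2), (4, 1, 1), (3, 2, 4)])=1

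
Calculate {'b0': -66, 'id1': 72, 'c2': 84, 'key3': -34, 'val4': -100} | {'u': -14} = {'b0': -66, 'id1': 72, 'c2': 84, 'key3': -34, 'val4': -100, 'u': -14}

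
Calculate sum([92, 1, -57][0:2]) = 93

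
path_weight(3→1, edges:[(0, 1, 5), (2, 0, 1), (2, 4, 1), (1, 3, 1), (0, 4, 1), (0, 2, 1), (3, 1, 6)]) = w(3→1)=6
= 6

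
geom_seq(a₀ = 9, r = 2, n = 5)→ [9, 18, 36, 72, 144]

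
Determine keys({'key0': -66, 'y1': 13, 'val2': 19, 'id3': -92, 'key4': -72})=['key0', 'y1', 'val2', 'id3', 'key4']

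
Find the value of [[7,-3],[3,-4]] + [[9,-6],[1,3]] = [[16, -9], [4, -1]]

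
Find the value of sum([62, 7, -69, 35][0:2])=69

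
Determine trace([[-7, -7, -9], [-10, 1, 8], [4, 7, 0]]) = -6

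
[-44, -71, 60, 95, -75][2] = 60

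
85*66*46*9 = 2322540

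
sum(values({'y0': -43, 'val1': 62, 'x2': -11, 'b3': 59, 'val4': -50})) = (-43) + 62 + (-11) + 59 + (-50)
= 17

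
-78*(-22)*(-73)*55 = -6889740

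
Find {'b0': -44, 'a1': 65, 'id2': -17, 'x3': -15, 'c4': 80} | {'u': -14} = {'b0': -44, 'a1': 65, 'id2': -17, 'x3': -15, 'c4': 80, 'u': -14}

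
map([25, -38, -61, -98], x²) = [625, 1444, 3721, 9604]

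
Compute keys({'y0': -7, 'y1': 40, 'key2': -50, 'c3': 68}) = ['y0', 'y1', 'key2', 'c3']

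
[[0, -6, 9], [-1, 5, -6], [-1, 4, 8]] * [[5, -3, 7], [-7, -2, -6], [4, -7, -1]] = C[0][0] = (0)*(5) + (-6)*(-7) + (9)*(4) = 78
C[0][1] = (0)*(-3) + (-6)*(-2) + (9)*(-7) = -51
C[0][2] = (0)*(7) + (-6)*(-6) + (9)*(-1) = 27
C[1][0] = (-1)*(5) + (5)*(-7) + (-6)*(4) = -64
C[1][1] = (-1)*(-3) + (5)*(-2) + (-6)*(-7) = 35
C[1][2] = (-1)*(7) + (5)*(-6) + (-6)*(-1) = -31
... (3 more cells)
= [[78, -51, 27], [-64, 35, -31], [-1, -61, -39]]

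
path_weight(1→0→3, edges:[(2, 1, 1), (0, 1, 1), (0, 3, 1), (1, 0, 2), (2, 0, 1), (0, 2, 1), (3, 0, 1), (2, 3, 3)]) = 3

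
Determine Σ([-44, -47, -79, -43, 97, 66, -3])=(-44) + (-47) + (-79) + (-43) + 97 + 66 + (-3)
= -53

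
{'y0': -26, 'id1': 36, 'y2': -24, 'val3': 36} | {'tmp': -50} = {'y0': -26, 'id1': 36, 'y2': -24, 'val3': 36, 'tmp': -50}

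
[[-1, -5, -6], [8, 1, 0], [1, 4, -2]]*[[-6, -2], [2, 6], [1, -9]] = [[-10, 26], [-46, -10], [0, 40]]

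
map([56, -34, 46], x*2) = [112, -68, 92]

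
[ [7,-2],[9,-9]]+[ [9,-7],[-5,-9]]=[[16, -9], [4, -18]]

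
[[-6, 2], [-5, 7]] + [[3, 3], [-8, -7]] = [[-3, 5], [-13, 0]]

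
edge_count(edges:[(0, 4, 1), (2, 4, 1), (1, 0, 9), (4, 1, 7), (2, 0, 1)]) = 5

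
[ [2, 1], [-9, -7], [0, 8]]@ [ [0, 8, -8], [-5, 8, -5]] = [[-5, 24, -21], [35, -128, 107], [-40, 64, -40]]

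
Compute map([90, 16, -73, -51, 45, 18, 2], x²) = (90)²=8100, (16)²=256, (-73)²=5329, (-51)²=2601, (45)²=2025, (18)²=324, (2)²=4
= [8100, 256, 5329, 2601, 2025, 324, 4]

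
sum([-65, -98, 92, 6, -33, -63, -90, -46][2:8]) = -134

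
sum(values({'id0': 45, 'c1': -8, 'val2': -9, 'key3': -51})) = -23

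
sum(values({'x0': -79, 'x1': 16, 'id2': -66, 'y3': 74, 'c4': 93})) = (-79) + 16 + (-66) + 74 + 93
= 38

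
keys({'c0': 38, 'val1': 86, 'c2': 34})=['c0', 'val1', 'c2']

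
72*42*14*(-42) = -1778112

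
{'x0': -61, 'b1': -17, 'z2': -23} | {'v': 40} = {'x0': -61, 'b1': -17, 'z2': -23, 'v': 40}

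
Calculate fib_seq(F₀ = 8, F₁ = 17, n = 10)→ [8, 17, 25, 42, 67, 109, 176, 285, 461, 746]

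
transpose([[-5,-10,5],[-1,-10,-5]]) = [[-5, -1], [-10, -10], [5, -5]]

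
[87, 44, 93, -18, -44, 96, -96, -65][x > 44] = keep x where x > 44: 87✓, 44✗, 93✓, -18✗, -44✗, 96✓, -96✗, -65✗
= [87, 93, 96]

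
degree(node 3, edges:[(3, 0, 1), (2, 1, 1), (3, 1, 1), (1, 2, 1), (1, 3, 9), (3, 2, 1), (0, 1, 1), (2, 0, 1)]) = 4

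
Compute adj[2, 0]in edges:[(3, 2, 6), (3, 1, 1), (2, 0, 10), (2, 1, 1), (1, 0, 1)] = 10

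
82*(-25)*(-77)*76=11996600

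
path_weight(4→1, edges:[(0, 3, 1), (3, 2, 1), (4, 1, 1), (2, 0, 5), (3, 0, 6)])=1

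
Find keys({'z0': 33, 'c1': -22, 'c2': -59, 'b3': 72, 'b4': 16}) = ['z0', 'c1', 'c2', 'b3', 'b4']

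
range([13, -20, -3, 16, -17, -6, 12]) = 36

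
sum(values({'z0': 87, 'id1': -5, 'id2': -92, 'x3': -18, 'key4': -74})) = -102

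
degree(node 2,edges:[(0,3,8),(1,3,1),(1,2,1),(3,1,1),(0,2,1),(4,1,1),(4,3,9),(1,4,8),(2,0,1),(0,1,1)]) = incident: (1,2), (0,2), (2,0)
= 3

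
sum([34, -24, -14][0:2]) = slice → [34, -24]
34 + (-24)
= 10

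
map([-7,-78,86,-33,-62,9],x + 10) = -7+10=3, -78+10=-68, 86+10=96, -33+10=-23, -62+10=-52, 9+10=19
= [3, -68, 96, -23, -52, 19]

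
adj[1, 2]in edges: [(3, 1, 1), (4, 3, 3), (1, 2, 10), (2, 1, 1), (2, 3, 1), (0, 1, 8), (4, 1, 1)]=10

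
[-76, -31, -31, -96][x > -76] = keep x where x > -76: -76✗, -31✓, -31✓, -96✗
= [-31, -31]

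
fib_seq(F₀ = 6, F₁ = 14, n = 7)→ [6, 14, 20, 34, 54, 88, 142]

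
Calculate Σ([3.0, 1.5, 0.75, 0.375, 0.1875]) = 3.0 + 1.5 + 0.75 + 0.375 + 0.1875
= 5.8125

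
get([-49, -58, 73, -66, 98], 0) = -49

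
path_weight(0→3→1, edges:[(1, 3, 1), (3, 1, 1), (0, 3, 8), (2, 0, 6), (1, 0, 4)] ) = w(0→3)=8 + w(3→1)=1
= 9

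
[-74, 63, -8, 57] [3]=57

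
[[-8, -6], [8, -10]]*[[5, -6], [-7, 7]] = C[0][0] = (-8)*(5) + (-6)*(-7) = 2
C[0][1] = (-8)*(-6) + (-6)*(7) = 6
C[1][0] = (8)*(5) + (-10)*(-7) = 110
C[1][1] = (8)*(-6) + (-10)*(7) = -118
= [[2, 6], [110, -118]]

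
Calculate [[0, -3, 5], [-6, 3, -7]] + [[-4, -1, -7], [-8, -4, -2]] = [[-4, -4, -2], [-14, -1, -9]]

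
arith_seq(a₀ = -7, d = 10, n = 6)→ a_0 = -7 + 0*10 = -7
a_1 = -7 + 1*10 = 3
a_2 = -7 + 2*10 = 13
...
= [-7, 3, 13, 23, 33, 43]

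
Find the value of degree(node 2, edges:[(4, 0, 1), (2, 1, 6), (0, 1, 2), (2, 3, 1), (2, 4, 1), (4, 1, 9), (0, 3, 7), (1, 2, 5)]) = incident: (2,1), (2,3), (2,4), (1,2)
= 4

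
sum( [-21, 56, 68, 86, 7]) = 196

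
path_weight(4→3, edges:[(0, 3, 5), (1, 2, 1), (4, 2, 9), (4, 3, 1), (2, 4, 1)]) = 1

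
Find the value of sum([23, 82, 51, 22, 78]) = 256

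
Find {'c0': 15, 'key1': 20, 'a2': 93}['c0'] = 15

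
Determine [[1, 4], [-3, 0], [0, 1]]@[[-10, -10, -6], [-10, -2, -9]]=[[-50, -18, -42], [30, 30, 18], [-10, -2, -9]]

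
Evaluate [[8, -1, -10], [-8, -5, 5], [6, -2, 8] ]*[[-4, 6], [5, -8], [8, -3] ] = C[0][0] = (8)*(-4) + (-1)*(5) + (-10)*(8) = -117
C[0][1] = (8)*(6) + (-1)*(-8) + (-10)*(-3) = 86
C[1][0] = (-8)*(-4) + (-5)*(5) + (5)*(8) = 47
C[1][1] = (-8)*(6) + (-5)*(-8) + (5)*(-3) = -23
C[2][0] = (6)*(-4) + (-2)*(5) + (8)*(8) = 30
C[2][1] = (6)*(6) + (-2)*(-8) + (8)*(-3) = 28
= [[-117, 86], [47, -23], [30, 28]]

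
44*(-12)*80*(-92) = 3886080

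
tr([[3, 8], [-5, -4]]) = diagonal: 3 + (-4)
= -1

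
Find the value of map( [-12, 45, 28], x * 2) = [-24, 90, 56]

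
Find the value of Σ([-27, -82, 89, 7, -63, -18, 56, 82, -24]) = (-27) + (-82) + 89 + 7 + (-63) + (-18) + 56 + 82 + (-24)
= 20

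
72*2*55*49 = 388080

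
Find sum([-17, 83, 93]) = 159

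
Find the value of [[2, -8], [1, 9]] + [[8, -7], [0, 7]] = [[10, -15], [1, 16]]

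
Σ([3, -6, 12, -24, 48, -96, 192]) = 3 + -6 + 12 + -24 + 48 + -96 + 192
= 129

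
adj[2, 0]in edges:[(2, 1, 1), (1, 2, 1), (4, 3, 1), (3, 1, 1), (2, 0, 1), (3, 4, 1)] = 1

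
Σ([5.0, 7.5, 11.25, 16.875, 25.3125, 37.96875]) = 103.90625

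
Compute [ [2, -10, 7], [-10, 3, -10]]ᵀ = [[2, -10], [-10, 3], [7, -10]]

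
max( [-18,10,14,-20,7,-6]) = 14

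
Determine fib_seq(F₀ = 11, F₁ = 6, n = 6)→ F_2 = F_1 + F_0 = 17
F_3 = F_2 + F_1 = 23
F_4 = F_3 + F_2 = 40
...
= [11, 6, 17, 23, 40, 63]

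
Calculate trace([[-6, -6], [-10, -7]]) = diagonal: (-6) + (-7)
= -13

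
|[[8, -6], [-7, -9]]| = (8)*(-9) - (-6)*(-7)
= -114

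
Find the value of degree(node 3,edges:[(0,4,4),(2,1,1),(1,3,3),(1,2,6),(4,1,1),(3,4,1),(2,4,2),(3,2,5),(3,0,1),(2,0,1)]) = 4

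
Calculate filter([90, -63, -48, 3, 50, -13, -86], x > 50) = keep x where x > 50: 90✓, -63✗, -48✗, 3✗, 50✗, -13✗, -86✗
= [90]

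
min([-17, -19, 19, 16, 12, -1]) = -19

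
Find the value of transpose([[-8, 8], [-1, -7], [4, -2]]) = [[-8, -1, 4], [8, -7, -2]]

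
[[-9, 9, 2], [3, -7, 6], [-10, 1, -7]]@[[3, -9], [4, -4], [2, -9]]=[[13, 27], [-7, -53], [-40, 149]]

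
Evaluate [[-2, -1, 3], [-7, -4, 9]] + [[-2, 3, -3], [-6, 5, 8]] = [[-4, 2, 0], [-13, 1, 17]]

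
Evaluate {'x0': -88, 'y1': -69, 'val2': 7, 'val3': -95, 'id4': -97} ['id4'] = -97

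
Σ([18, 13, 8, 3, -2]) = 18 + 13 + 8 + 3 + (-2)
= 40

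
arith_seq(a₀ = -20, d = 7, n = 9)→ a_0 = -20 + 0*7 = -20
a_1 = -20 + 1*7 = -13
a_2 = -20 + 2*7 = -6
...
= [-20, -13, -6, 1, 8, 15, 22, 29, 36]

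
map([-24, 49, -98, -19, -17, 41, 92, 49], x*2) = -24*2=-48, 49*2=98, -98*2=-196, -19*2=-38, -17*2=-34, 41*2=82, 92*2=184, 49*2=98
= [-48, 98, -196, -38, -34, 82, 184, 98]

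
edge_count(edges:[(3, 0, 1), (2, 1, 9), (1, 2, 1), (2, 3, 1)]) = 4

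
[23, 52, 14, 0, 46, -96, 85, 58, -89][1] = 52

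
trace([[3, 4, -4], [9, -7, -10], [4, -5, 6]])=2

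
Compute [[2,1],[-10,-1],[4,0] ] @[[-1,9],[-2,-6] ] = [[-4, 12], [12, -84], [-4, 36]]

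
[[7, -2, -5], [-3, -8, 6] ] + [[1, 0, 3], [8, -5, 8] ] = [[8, -2, -2], [5, -13, 14]]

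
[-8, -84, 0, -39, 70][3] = -39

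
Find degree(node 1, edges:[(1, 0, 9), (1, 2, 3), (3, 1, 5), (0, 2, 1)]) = 3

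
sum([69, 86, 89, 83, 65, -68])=69 + 86 + 89 + 83 + 65 + (-68)
= 324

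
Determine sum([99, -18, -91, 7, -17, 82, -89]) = 99 + (-18) + (-91) + 7 + (-17) + 82 + (-89)
= -27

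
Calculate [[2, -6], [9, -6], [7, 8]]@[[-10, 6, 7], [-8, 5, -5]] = C[0][0] = (2)*(-10) + (-6)*(-8) = 28
C[0][1] = (2)*(6) + (-6)*(5) = -18
C[0][2] = (2)*(7) + (-6)*(-5) = 44
C[1][0] = (9)*(-10) + (-6)*(-8) = -42
C[1][1] = (9)*(6) + (-6)*(5) = 24
C[1][2] = (9)*(7) + (-6)*(-5) = 93
... (3 more cells)
= [[28, -18, 44], [-42, 24, 93], [-134, 82, 9]]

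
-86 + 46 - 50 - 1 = -91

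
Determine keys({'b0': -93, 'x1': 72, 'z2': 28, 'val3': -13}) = ['b0', 'x1', 'z2', 'val3']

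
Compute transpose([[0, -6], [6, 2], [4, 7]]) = [[0, 6, 4], [-6, 2, 7]]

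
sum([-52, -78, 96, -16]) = -50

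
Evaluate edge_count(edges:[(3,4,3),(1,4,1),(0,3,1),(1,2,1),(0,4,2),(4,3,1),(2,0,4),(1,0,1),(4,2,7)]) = 9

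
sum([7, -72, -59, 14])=-110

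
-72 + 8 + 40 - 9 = -33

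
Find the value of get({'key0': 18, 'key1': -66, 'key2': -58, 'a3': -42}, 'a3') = -42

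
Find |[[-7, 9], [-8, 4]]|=44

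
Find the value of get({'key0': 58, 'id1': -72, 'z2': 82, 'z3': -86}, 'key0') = 58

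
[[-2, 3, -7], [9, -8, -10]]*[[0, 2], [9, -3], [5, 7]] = [[-8, -62], [-122, -28]]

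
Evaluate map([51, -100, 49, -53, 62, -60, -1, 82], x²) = [2601, 10000, 2401, 2809, 3844, 3600, 1, 6724]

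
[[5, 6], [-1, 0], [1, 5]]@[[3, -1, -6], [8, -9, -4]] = C[0][0] = (5)*(3) + (6)*(8) = 63
C[0][1] = (5)*(-1) + (6)*(-9) = -59
C[0][2] = (5)*(-6) + (6)*(-4) = -54
C[1][0] = (-1)*(3) + (0)*(8) = -3
C[1][1] = (-1)*(-1) + (0)*(-9) = 1
C[1][2] = (-1)*(-6) + (0)*(-4) = 6
... (3 more cells)
= [[63, -59, -54], [-3, 1, 6], [43, -46, -26]]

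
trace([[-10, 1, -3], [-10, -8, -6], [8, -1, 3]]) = -15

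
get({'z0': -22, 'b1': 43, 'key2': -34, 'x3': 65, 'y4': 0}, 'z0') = -22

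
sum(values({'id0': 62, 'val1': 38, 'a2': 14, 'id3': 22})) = 62 + 38 + 14 + 22
= 136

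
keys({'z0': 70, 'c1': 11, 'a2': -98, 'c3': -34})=['z0', 'c1', 'a2', 'c3']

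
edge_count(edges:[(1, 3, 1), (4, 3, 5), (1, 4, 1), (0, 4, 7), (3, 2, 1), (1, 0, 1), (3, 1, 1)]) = 7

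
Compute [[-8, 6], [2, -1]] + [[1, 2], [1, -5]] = [[-7, 8], [3, -6]]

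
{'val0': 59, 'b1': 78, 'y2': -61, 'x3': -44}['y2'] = -61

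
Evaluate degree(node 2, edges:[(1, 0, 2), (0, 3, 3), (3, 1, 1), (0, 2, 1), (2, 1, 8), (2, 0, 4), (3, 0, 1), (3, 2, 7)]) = incident: (0,2), (2,1), (2,0), (3,2)
= 4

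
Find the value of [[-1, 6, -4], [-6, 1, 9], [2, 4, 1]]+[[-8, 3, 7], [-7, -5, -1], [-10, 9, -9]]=[[-9, 9, 3], [-13, -4, 8], [-8, 13, -8]]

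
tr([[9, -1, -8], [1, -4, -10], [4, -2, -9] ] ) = diagonal: 9 + (-4) + (-9)
= -4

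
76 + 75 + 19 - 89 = 81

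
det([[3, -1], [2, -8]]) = (3)*(-8) - (-1)*(2)
= -22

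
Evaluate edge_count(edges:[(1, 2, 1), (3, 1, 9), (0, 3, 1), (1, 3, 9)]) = 4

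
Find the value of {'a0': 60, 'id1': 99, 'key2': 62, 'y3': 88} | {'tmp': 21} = {'a0': 60, 'id1': 99, 'key2': 62, 'y3': 88, 'tmp': 21}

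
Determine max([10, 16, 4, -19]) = 16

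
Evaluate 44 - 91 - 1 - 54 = -102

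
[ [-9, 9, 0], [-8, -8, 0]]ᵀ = [[-9, -8], [9, -8], [0, 0]]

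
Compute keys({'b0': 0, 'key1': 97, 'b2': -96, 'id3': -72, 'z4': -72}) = ['b0', 'key1', 'b2', 'id3', 'z4']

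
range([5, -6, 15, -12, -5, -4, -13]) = 28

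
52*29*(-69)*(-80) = 8324160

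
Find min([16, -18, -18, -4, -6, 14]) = -18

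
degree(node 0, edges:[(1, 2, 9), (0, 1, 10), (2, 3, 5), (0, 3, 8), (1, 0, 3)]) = 3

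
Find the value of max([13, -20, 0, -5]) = 13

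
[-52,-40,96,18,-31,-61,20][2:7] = [96, 18, -31, -61, 20]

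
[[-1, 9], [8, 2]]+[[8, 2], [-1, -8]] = [[7, 11], [7, -6]]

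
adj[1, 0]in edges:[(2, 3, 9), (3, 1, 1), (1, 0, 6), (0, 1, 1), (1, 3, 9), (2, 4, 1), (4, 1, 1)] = 6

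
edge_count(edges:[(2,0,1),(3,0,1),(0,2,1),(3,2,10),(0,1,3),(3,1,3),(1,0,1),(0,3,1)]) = 8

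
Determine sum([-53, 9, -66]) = (-53) + 9 + (-66)
= -110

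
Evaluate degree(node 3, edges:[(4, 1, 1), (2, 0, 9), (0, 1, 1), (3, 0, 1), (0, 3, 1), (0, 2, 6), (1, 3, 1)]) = 3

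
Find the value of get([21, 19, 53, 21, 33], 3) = 21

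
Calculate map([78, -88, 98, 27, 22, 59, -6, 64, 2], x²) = (78)²=6084, (-88)²=7744, (98)²=9604, (27)²=729, (22)²=484, (59)²=3481, (-6)²=36, (64)²=4096, (2)²=4
= [6084, 7744, 9604, 729, 484, 3481, 36, 4096, 4]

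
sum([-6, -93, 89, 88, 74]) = (-6) + (-93) + 89 + 88 + 74
= 152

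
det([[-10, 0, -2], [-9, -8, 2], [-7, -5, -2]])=-238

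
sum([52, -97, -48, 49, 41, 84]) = 52 + (-97) + (-48) + 49 + 41 + 84
= 81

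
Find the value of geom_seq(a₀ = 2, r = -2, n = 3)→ [2, -4, 8]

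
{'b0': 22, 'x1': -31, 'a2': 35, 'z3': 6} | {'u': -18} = {'b0': 22, 'x1': -31, 'a2': 35, 'z3': 6, 'u': -18}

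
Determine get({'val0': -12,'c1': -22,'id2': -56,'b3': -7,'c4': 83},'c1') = -22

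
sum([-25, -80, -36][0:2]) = slice → [-25, -80]
(-25) + (-80)
= -105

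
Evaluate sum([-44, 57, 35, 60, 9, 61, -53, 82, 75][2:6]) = slice → [35, 60, 9, 61]
35 + 60 + 9 + 61
= 165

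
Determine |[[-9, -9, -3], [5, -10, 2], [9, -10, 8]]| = (1)*(-9)*det([[-10, 2], [-10, 8]]) + (-1)*(-9)*det([[5, 2], [9, 8]]) + (1)*(-3)*det([[5, -10], [9, -10]])
= 540 + 198 + -120
= 618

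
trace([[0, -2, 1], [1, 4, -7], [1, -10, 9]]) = diagonal: 0 + 4 + 9
= 13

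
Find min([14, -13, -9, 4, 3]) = -13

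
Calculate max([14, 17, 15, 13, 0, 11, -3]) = 17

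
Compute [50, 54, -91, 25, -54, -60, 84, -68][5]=-60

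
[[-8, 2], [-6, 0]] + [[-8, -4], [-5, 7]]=[[-16, -2], [-11, 7]]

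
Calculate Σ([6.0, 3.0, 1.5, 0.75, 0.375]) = 6.0 + 3.0 + 1.5 + 0.75 + 0.375
= 11.625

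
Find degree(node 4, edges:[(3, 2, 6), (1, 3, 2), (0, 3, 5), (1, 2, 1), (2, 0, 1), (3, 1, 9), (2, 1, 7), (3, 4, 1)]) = 1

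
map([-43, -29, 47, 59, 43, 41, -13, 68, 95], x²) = [1849, 841, 2209, 3481, 1849, 1681, 169, 4624, 9025]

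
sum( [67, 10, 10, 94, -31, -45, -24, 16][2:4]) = slice → [10, 94]
10 + 94
= 104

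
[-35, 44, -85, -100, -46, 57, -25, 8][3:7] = [-100, -46, 57, -25]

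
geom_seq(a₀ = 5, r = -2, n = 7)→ [5, -10, 20, -40, 80, -160, 320]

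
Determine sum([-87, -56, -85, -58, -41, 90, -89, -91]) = (-87) + (-56) + (-85) + (-58) + (-41) + 90 + (-89) + (-91)
= -417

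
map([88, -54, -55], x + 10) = [98, -44, -45]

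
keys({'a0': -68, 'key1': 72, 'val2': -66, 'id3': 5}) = ['a0', 'key1', 'val2', 'id3']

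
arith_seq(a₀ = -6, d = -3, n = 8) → a_0 = -6 + 0*-3 = -6
a_1 = -6 + 1*-3 = -9
a_2 = -6 + 2*-3 = -12
...
= [-6, -9, -12, -15, -18, -21, -24, -27]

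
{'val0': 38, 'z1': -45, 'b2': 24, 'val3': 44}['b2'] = 24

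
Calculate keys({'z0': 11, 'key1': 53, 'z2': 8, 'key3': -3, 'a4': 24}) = ['z0', 'key1', 'z2', 'key3', 'a4']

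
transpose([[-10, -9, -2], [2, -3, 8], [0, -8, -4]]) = [[-10, 2, 0], [-9, -3, -8], [-2, 8, -4]]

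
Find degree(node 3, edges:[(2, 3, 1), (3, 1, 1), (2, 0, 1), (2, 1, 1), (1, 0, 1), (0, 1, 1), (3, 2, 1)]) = 3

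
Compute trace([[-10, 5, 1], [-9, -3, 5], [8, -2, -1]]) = diagonal: (-10) + (-3) + (-1)
= -14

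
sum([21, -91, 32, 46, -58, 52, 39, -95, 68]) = 21 + (-91) + 32 + 46 + (-58) + 52 + 39 + (-95) + 68
= 14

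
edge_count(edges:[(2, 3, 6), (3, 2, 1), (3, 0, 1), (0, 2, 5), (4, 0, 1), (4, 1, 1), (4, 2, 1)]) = 7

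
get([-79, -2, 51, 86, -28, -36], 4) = -28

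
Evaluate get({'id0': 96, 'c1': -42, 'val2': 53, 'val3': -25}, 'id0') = 96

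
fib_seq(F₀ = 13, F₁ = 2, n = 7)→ [13, 2, 15, 17, 32, 49, 81]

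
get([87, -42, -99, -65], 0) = 87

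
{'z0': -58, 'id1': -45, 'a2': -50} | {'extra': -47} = {'z0': -58, 'id1': -45, 'a2': -50, 'extra': -47}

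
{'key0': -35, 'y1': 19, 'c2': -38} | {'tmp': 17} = {'key0': -35, 'y1': 19, 'c2': -38, 'tmp': 17}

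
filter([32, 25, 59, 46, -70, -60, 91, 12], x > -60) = keep x where x > -60: 32✓, 25✓, 59✓, 46✓, -70✗, -60✗, 91✓, 12✓
= [32, 25, 59, 46, 91, 12]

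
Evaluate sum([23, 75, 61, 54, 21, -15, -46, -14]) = 23 + 75 + 61 + 54 + 21 + (-15) + (-46) + (-14)
= 159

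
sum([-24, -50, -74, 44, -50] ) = -154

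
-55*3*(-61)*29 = 291885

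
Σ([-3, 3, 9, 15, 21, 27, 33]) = 105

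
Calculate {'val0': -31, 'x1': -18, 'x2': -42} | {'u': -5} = {'val0': -31, 'x1': -18, 'x2': -42, 'u': -5}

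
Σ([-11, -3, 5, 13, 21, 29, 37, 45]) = (-11) + (-3) + 5 + 13 + 21 + 29 + 37 + 45
= 136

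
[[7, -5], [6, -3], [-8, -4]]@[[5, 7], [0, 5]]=C[0][0] = (7)*(5) + (-5)*(0) = 35
C[0][1] = (7)*(7) + (-5)*(5) = 24
C[1][0] = (6)*(5) + (-3)*(0) = 30
C[1][1] = (6)*(7) + (-3)*(5) = 27
C[2][0] = (-8)*(5) + (-4)*(0) = -40
C[2][1] = (-8)*(7) + (-4)*(5) = -76
= [[35, 24], [30, 27], [-40, -76]]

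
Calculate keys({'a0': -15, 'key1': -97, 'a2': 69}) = ['a0', 'key1', 'a2']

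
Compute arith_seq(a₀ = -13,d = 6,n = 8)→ a_0 = -13 + 0*6 = -13
a_1 = -13 + 1*6 = -7
a_2 = -13 + 2*6 = -1
...
= [-13, -7, -1, 5, 11, 17, 23, 29]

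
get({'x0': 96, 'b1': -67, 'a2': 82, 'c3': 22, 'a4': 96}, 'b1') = -67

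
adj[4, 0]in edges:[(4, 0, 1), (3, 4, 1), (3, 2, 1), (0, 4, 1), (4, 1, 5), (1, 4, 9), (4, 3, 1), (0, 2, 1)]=1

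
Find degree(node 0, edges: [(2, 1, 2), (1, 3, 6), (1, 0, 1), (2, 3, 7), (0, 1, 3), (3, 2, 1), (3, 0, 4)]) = 3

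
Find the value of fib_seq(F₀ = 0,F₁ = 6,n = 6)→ [0, 6, 6, 12, 18, 30]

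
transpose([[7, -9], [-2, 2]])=[[7, -2], [-9, 2]]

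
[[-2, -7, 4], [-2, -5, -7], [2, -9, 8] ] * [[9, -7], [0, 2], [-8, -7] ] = [[-50, -28], [38, 53], [-46, -88]]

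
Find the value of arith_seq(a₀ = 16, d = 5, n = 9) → a_0 = 16 + 0*5 = 16
a_1 = 16 + 1*5 = 21
a_2 = 16 + 2*5 = 26
...
= [16, 21, 26, 31, 36, 41, 46, 51, 56]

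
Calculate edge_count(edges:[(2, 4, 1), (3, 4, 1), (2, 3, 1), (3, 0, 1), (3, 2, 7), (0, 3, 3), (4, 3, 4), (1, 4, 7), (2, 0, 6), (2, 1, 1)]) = 10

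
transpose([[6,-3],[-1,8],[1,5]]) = [[6, -1, 1], [-3, 8, 5]]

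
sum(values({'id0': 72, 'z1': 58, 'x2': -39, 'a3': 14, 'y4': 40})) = 72 + 58 + (-39) + 14 + 40
= 145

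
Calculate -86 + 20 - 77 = -143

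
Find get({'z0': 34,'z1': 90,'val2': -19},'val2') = -19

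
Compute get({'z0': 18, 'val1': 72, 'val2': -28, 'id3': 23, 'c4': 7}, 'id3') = 23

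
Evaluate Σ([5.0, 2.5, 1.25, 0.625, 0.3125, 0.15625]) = 9.84375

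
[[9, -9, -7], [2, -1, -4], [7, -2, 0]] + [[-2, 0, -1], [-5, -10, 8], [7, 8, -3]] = [[7, -9, -8], [-3, -11, 4], [14, 6, -3]]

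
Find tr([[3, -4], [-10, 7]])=diagonal: 3 + 7
= 10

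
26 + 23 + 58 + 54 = 161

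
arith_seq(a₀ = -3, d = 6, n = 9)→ [-3, 3, 9, 15, 21, 27, 33, 39, 45]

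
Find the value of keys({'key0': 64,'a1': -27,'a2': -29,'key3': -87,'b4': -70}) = ['key0', 'a1', 'a2', 'key3', 'b4']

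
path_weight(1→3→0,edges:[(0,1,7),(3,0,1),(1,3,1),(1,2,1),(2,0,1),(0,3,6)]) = 2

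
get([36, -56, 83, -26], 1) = -56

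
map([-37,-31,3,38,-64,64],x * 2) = -37*2=-74, -31*2=-62, 3*2=6, 38*2=76, -64*2=-128, 64*2=128
= [-74, -62, 6, 76, -128, 128]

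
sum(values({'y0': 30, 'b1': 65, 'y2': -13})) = 82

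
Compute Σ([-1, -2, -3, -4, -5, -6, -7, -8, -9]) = -45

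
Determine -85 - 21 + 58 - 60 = -108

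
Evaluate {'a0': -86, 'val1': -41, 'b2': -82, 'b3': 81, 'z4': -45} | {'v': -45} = {'a0': -86, 'val1': -41, 'b2': -82, 'b3': 81, 'z4': -45, 'v': -45}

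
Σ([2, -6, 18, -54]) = 2 + -6 + 18 + -54
= -40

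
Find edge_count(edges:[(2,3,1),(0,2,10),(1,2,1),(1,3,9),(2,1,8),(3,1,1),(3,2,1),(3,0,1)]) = 8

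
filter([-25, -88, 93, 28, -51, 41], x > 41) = keep x where x > 41: -25✗, -88✗, 93✓, 28✗, -51✗, 41✗
= [93]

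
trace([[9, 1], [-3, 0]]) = 9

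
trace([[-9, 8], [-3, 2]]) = diagonal: (-9) + 2
= -7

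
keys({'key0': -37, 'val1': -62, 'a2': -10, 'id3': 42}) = ['key0', 'val1', 'a2', 'id3']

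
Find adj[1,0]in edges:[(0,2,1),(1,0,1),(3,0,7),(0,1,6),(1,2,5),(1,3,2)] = 1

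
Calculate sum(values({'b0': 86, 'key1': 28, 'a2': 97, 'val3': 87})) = 86 + 28 + 97 + 87
= 298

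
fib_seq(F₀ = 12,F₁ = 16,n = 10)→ [12, 16, 28, 44, 72, 116, 188, 304, 492, 796]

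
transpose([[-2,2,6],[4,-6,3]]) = [[-2, 4], [2, -6], [6, 3]]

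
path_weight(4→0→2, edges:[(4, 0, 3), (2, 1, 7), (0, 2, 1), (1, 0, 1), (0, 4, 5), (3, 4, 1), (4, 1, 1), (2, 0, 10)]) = w(4→0)=3 + w(0→2)=1
= 4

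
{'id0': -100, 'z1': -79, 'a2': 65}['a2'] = 65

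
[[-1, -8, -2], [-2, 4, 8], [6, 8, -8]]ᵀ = [[-1, -2, 6], [-8, 4, 8], [-2, 8, -8]]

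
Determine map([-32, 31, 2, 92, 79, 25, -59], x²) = [1024, 961, 4, 8464, 6241, 625, 3481]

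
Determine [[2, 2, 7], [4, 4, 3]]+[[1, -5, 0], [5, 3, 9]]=[[3, -3, 7], [9, 7, 12]]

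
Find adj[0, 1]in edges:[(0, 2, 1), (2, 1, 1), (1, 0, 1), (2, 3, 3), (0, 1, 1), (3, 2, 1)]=1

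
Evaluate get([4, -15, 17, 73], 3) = 73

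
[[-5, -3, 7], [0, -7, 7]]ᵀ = [[-5, 0], [-3, -7], [7, 7]]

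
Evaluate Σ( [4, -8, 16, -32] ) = 4 + -8 + 16 + -32
= -20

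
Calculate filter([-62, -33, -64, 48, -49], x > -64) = keep x where x > -64: -62✓, -33✓, -64✗, 48✓, -49✓
= [-62, -33, 48, -49]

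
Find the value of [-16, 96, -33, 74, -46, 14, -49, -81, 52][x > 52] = [96, 74]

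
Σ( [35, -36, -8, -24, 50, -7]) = 10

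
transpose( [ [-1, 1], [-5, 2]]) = [[-1, -5], [1, 2]]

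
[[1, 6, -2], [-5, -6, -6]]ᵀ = [[1, -5], [6, -6], [-2, -6]]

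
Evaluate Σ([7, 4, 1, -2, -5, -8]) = -3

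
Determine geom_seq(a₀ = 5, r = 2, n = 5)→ [5, 10, 20, 40, 80]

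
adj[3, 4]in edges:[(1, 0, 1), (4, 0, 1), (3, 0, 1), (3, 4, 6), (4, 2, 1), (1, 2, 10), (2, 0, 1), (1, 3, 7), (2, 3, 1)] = 6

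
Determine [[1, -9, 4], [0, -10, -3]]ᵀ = [[1, 0], [-9, -10], [4, -3]]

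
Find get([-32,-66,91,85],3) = 85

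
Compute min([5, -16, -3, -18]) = -18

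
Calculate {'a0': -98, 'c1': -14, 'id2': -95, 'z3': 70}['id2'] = -95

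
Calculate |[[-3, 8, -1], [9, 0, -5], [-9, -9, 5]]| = 216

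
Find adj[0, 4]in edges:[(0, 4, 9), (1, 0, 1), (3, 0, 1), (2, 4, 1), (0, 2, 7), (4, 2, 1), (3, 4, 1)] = 9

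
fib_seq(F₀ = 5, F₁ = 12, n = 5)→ [5, 12, 17, 29, 46]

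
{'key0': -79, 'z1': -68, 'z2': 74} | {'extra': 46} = {'key0': -79, 'z1': -68, 'z2': 74, 'extra': 46}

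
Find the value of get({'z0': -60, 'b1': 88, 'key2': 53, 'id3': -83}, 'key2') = 53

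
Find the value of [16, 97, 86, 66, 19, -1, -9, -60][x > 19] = [97, 86, 66]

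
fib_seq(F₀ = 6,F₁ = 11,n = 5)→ [6, 11, 17, 28, 45]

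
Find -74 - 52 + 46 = -80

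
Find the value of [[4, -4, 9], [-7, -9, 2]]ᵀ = [[4, -7], [-4, -9], [9, 2]]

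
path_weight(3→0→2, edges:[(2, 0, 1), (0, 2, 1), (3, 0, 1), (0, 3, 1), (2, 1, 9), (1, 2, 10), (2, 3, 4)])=w(3→0)=1 + w(0→2)=1
= 2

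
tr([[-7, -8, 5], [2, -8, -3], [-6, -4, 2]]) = -13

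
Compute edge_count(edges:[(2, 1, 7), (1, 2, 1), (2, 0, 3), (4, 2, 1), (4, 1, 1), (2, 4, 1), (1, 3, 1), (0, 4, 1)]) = 8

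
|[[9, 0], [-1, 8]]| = (9)*(8) - (0)*(-1)
= 72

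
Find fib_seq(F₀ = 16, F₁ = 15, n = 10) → [16, 15, 31, 46, 77, 123, 200, 323, 523, 846]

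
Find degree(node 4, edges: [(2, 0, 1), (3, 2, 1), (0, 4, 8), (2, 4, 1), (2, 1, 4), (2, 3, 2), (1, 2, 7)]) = 2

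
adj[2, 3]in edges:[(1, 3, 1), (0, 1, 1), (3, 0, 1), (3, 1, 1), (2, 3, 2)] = 2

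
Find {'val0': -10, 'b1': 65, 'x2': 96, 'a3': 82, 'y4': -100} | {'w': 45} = {'val0': -10, 'b1': 65, 'x2': 96, 'a3': 82, 'y4': -100, 'w': 45}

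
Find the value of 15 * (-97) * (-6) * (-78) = -680940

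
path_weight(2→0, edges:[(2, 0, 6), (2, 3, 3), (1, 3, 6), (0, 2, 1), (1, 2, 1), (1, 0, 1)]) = w(2→0)=6
= 6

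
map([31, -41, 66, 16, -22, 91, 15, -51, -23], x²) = (31)²=961, (-41)²=1681, (66)²=4356, (16)²=256, (-22)²=484, (91)²=8281, (15)²=225, (-51)²=2601, (-23)²=529
= [961, 1681, 4356, 256, 484, 8281, 225, 2601, 529]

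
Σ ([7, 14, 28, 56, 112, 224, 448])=7 + 14 + 28 + 56 + 112 + 224 + 448
= 889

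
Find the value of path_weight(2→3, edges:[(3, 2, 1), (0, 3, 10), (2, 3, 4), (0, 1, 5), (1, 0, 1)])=w(2→3)=4
= 4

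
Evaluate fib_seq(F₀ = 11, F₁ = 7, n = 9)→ F_2 = F_1 + F_0 = 18
F_3 = F_2 + F_1 = 25
F_4 = F_3 + F_2 = 43
...
= [11, 7, 18, 25, 43, 68, 111, 179, 290]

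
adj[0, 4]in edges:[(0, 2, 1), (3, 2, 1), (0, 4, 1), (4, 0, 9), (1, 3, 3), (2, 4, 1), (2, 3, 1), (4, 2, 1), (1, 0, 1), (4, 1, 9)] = 1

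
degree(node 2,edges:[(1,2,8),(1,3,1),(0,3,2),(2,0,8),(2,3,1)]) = incident: (1,2), (2,0), (2,3)
= 3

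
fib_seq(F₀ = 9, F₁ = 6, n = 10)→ F_2 = F_1 + F_0 = 15
F_3 = F_2 + F_1 = 21
F_4 = F_3 + F_2 = 36
...
= [9, 6, 15, 21, 36, 57, 93, 150, 243, 393]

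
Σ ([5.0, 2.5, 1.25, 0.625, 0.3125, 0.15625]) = 5.0 + 2.5 + 1.25 + 0.625 + 0.3125 + 0.15625
= 9.84375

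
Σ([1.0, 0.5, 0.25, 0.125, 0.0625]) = 1.9375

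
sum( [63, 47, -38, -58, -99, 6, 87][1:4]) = slice → [47, -38, -58]
47 + (-38) + (-58)
= -49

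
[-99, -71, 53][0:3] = [-99, -71, 53]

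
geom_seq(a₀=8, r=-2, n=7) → a_0 = 8*(-2)^0 = 8
a_1 = 8*(-2)^1 = -16
a_2 = 8*(-2)^2 = 32
...
= [8, -16, 32, -64, 128, -256, 512]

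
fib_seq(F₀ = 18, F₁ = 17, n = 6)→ [18, 17, 35, 52, 87, 139]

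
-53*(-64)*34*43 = 4959104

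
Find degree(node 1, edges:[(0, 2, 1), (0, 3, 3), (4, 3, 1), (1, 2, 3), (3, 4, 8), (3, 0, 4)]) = incident: (1,2)
= 1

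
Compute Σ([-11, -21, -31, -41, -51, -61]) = -216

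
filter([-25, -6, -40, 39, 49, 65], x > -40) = keep x where x > -40: -25✓, -6✓, -40✗, 39✓, 49✓, 65✓
= [-25, -6, 39, 49, 65]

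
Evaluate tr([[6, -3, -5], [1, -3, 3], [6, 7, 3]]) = diagonal: 6 + (-3) + 3
= 6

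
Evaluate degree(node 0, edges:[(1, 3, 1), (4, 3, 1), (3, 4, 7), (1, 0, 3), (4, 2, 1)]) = incident: (1,0)
= 1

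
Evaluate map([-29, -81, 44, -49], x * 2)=[-58, -162, 88, -98]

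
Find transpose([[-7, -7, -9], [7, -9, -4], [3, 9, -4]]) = [[-7, 7, 3], [-7, -9, 9], [-9, -4, -4]]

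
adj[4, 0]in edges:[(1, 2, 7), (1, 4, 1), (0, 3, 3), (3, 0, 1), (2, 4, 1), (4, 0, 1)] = 1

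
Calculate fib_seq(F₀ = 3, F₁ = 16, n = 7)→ F_2 = F_1 + F_0 = 19
F_3 = F_2 + F_1 = 35
F_4 = F_3 + F_2 = 54
...
= [3, 16, 19, 35, 54, 89, 143]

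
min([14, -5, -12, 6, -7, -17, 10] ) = -17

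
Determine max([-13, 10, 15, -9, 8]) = 15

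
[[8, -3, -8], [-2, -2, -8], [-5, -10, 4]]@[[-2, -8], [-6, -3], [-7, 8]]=[[58, -119], [72, -42], [42, 102]]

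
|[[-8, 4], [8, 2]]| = (-8)*(2) - (4)*(8)
= -48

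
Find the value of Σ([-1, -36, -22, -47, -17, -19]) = -142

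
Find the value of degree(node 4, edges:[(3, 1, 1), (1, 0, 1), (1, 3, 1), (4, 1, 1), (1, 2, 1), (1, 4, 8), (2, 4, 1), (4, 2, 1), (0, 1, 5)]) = incident: (4,1), (1,4), (2,4), (4,2)
= 4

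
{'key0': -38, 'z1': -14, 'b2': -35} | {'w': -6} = {'key0': -38, 'z1': -14, 'b2': -35, 'w': -6}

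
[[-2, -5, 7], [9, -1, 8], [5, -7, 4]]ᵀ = [[-2, 9, 5], [-5, -1, -7], [7, 8, 4]]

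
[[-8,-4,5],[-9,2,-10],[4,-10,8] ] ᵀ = [[-8, -9, 4], [-4, 2, -10], [5, -10, 8]]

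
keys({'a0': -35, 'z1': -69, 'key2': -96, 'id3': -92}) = ['a0', 'z1', 'key2', 'id3']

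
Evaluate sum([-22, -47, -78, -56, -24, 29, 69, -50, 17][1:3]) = -125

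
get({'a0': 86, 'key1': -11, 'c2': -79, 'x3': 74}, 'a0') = 86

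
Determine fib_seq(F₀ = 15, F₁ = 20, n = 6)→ F_2 = F_1 + F_0 = 35
F_3 = F_2 + F_1 = 55
F_4 = F_3 + F_2 = 90
...
= [15, 20, 35, 55, 90, 145]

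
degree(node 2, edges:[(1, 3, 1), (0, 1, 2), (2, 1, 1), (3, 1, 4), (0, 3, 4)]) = 1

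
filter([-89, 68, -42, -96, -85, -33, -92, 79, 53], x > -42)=[68, -33, 79, 53]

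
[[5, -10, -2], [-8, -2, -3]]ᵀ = [[5, -8], [-10, -2], [-2, -3]]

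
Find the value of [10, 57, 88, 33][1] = 57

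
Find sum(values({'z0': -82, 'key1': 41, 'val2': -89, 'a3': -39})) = (-82) + 41 + (-89) + (-39)
= -169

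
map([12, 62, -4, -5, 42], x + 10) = 12+10=22, 62+10=72, -4+10=6, -5+10=5, 42+10=52
= [22, 72, 6, 5, 52]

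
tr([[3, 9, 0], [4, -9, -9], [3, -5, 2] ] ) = -4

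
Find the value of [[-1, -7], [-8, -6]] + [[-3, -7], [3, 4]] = [[-4, -14], [-5, -2]]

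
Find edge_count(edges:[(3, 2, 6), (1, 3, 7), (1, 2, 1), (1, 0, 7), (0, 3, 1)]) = 5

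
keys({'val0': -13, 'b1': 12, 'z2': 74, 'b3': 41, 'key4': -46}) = ['val0', 'b1', 'z2', 'b3', 'key4']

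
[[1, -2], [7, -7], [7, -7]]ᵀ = [[1, 7, 7], [-2, -7, -7]]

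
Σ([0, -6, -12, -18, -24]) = -60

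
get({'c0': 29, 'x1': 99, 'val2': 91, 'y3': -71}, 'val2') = 91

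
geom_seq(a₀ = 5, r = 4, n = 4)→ a_0 = 5*4^0 = 5
a_1 = 5*4^1 = 20
a_2 = 5*4^2 = 80
...
= [5, 20, 80, 320]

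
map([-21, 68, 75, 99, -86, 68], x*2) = -21*2=-42, 68*2=136, 75*2=150, 99*2=198, -86*2=-172, 68*2=136
= [-42, 136, 150, 198, -172, 136]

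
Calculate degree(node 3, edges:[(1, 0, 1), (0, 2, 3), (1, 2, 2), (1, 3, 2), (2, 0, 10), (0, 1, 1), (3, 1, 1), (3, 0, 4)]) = incident: (1,3), (3,1), (3,0)
= 3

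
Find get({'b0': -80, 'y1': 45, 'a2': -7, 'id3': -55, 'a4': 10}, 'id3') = -55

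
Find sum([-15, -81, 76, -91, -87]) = -198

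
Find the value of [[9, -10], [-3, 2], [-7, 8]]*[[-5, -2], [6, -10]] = [[-105, 82], [27, -14], [83, -66]]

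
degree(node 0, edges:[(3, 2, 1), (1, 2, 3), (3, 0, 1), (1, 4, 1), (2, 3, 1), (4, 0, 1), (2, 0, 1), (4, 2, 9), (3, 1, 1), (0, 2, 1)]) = incident: (3,0), (4,0), (2,0), (0,2)
= 4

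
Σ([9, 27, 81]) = 117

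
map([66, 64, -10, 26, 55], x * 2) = 66*2=132, 64*2=128, -10*2=-20, 26*2=52, 55*2=110
= [132, 128, -20, 52, 110]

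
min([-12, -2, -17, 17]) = -17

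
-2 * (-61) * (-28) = -3416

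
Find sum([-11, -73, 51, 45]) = (-11) + (-73) + 51 + 45
= 12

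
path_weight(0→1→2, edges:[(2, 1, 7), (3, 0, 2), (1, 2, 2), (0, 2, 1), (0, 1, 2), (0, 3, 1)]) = 4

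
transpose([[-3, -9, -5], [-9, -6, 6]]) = [[-3, -9], [-9, -6], [-5, 6]]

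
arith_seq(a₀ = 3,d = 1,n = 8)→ [3, 4, 5, 6, 7, 8, 9, 10]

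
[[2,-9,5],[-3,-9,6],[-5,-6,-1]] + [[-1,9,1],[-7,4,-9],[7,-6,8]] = [[1, 0, 6], [-10, -5, -3], [2, -12, 7]]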